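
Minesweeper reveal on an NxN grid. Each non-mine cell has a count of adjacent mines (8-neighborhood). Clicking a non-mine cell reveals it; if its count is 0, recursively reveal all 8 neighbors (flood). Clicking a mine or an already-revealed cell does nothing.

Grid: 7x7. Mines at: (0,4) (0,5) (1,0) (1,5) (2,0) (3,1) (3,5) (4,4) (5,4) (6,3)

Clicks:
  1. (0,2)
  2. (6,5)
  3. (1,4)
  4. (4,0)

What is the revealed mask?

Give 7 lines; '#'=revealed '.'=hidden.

Answer: .###...
.####..
.####..
..###..
#......
.......
.....#.

Derivation:
Click 1 (0,2) count=0: revealed 14 new [(0,1) (0,2) (0,3) (1,1) (1,2) (1,3) (1,4) (2,1) (2,2) (2,3) (2,4) (3,2) (3,3) (3,4)] -> total=14
Click 2 (6,5) count=1: revealed 1 new [(6,5)] -> total=15
Click 3 (1,4) count=3: revealed 0 new [(none)] -> total=15
Click 4 (4,0) count=1: revealed 1 new [(4,0)] -> total=16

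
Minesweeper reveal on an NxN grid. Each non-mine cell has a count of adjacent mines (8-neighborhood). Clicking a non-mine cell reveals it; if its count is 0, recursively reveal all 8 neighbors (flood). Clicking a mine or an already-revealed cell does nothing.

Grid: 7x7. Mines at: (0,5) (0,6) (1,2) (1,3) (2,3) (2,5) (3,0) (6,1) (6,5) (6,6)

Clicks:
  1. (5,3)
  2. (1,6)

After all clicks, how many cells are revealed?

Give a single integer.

Click 1 (5,3) count=0: revealed 21 new [(3,1) (3,2) (3,3) (3,4) (3,5) (3,6) (4,1) (4,2) (4,3) (4,4) (4,5) (4,6) (5,1) (5,2) (5,3) (5,4) (5,5) (5,6) (6,2) (6,3) (6,4)] -> total=21
Click 2 (1,6) count=3: revealed 1 new [(1,6)] -> total=22

Answer: 22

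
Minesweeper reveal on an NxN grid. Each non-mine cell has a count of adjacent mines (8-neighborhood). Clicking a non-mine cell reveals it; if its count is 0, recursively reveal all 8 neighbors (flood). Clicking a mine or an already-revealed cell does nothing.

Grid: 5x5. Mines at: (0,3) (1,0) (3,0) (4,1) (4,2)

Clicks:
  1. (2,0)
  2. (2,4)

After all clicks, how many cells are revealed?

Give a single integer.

Answer: 15

Derivation:
Click 1 (2,0) count=2: revealed 1 new [(2,0)] -> total=1
Click 2 (2,4) count=0: revealed 14 new [(1,1) (1,2) (1,3) (1,4) (2,1) (2,2) (2,3) (2,4) (3,1) (3,2) (3,3) (3,4) (4,3) (4,4)] -> total=15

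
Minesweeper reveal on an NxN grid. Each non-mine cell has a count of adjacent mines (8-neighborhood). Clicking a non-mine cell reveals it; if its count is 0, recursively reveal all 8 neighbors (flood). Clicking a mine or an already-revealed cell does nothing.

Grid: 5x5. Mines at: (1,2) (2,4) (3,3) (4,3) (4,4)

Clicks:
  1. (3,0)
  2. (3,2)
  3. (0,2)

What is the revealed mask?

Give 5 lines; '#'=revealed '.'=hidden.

Click 1 (3,0) count=0: revealed 13 new [(0,0) (0,1) (1,0) (1,1) (2,0) (2,1) (2,2) (3,0) (3,1) (3,2) (4,0) (4,1) (4,2)] -> total=13
Click 2 (3,2) count=2: revealed 0 new [(none)] -> total=13
Click 3 (0,2) count=1: revealed 1 new [(0,2)] -> total=14

Answer: ###..
##...
###..
###..
###..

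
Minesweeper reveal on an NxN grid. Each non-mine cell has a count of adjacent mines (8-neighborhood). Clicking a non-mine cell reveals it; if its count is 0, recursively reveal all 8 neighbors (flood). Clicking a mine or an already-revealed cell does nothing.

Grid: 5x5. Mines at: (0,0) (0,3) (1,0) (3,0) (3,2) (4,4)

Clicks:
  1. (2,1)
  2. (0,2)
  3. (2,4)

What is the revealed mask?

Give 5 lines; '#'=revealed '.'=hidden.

Click 1 (2,1) count=3: revealed 1 new [(2,1)] -> total=1
Click 2 (0,2) count=1: revealed 1 new [(0,2)] -> total=2
Click 3 (2,4) count=0: revealed 6 new [(1,3) (1,4) (2,3) (2,4) (3,3) (3,4)] -> total=8

Answer: ..#..
...##
.#.##
...##
.....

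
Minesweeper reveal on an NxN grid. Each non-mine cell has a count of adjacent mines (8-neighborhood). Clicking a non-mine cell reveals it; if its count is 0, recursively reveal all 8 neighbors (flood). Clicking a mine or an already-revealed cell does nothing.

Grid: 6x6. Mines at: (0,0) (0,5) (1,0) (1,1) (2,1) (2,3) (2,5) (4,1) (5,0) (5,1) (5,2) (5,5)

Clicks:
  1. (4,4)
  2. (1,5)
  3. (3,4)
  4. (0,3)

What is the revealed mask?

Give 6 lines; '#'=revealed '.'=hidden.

Answer: ..###.
..####
......
....#.
....#.
......

Derivation:
Click 1 (4,4) count=1: revealed 1 new [(4,4)] -> total=1
Click 2 (1,5) count=2: revealed 1 new [(1,5)] -> total=2
Click 3 (3,4) count=2: revealed 1 new [(3,4)] -> total=3
Click 4 (0,3) count=0: revealed 6 new [(0,2) (0,3) (0,4) (1,2) (1,3) (1,4)] -> total=9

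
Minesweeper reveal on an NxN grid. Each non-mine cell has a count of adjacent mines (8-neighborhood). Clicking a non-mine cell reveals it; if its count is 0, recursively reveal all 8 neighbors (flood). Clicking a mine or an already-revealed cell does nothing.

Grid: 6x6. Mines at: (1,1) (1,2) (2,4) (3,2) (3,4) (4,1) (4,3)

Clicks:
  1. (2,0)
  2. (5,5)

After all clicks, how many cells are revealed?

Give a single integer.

Click 1 (2,0) count=1: revealed 1 new [(2,0)] -> total=1
Click 2 (5,5) count=0: revealed 4 new [(4,4) (4,5) (5,4) (5,5)] -> total=5

Answer: 5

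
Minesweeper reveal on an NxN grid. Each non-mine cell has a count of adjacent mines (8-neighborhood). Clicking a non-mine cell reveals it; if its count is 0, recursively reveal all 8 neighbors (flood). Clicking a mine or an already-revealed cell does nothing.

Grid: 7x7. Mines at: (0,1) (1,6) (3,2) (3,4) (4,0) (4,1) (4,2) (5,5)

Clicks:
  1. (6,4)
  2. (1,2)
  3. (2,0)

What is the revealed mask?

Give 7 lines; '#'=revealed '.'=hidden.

Click 1 (6,4) count=1: revealed 1 new [(6,4)] -> total=1
Click 2 (1,2) count=1: revealed 1 new [(1,2)] -> total=2
Click 3 (2,0) count=0: revealed 6 new [(1,0) (1,1) (2,0) (2,1) (3,0) (3,1)] -> total=8

Answer: .......
###....
##.....
##.....
.......
.......
....#..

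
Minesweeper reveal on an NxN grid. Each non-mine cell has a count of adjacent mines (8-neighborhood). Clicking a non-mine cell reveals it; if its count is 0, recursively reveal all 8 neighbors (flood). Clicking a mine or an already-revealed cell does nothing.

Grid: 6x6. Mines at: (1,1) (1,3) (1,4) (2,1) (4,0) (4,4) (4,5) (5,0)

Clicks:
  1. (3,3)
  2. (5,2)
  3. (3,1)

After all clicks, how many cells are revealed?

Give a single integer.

Click 1 (3,3) count=1: revealed 1 new [(3,3)] -> total=1
Click 2 (5,2) count=0: revealed 8 new [(3,1) (3,2) (4,1) (4,2) (4,3) (5,1) (5,2) (5,3)] -> total=9
Click 3 (3,1) count=2: revealed 0 new [(none)] -> total=9

Answer: 9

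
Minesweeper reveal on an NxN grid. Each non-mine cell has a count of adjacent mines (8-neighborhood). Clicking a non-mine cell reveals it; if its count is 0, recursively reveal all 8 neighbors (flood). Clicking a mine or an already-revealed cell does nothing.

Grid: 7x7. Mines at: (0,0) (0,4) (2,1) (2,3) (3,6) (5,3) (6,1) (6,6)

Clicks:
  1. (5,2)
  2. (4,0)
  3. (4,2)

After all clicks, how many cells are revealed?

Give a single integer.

Click 1 (5,2) count=2: revealed 1 new [(5,2)] -> total=1
Click 2 (4,0) count=0: revealed 8 new [(3,0) (3,1) (3,2) (4,0) (4,1) (4,2) (5,0) (5,1)] -> total=9
Click 3 (4,2) count=1: revealed 0 new [(none)] -> total=9

Answer: 9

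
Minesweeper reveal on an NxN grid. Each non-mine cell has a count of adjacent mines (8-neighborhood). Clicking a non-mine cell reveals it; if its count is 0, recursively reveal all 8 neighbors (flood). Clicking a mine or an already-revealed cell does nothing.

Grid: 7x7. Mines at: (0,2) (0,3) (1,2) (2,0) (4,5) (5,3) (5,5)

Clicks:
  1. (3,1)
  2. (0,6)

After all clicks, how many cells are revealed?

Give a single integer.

Click 1 (3,1) count=1: revealed 1 new [(3,1)] -> total=1
Click 2 (0,6) count=0: revealed 30 new [(0,4) (0,5) (0,6) (1,3) (1,4) (1,5) (1,6) (2,1) (2,2) (2,3) (2,4) (2,5) (2,6) (3,0) (3,2) (3,3) (3,4) (3,5) (3,6) (4,0) (4,1) (4,2) (4,3) (4,4) (5,0) (5,1) (5,2) (6,0) (6,1) (6,2)] -> total=31

Answer: 31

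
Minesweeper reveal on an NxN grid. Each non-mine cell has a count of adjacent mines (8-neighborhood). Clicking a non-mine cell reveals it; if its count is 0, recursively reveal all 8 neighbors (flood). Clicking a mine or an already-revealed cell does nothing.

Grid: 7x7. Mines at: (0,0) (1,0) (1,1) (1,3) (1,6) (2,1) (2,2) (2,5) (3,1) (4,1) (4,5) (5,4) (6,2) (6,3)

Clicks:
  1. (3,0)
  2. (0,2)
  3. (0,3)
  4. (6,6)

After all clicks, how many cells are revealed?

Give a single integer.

Click 1 (3,0) count=3: revealed 1 new [(3,0)] -> total=1
Click 2 (0,2) count=2: revealed 1 new [(0,2)] -> total=2
Click 3 (0,3) count=1: revealed 1 new [(0,3)] -> total=3
Click 4 (6,6) count=0: revealed 4 new [(5,5) (5,6) (6,5) (6,6)] -> total=7

Answer: 7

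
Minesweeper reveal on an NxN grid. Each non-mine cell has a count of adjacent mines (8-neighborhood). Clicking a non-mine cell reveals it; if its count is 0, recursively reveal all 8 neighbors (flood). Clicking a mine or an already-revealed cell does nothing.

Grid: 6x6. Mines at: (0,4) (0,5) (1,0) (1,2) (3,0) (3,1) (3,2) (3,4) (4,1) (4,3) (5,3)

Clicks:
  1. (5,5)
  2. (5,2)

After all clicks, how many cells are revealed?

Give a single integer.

Answer: 5

Derivation:
Click 1 (5,5) count=0: revealed 4 new [(4,4) (4,5) (5,4) (5,5)] -> total=4
Click 2 (5,2) count=3: revealed 1 new [(5,2)] -> total=5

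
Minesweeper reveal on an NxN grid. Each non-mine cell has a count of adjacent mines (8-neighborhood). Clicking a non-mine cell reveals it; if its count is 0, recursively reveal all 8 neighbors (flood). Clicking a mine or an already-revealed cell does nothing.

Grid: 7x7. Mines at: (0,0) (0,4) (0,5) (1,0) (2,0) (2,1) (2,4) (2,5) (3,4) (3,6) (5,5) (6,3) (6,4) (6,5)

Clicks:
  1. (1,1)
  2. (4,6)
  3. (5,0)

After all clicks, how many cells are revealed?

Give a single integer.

Answer: 17

Derivation:
Click 1 (1,1) count=4: revealed 1 new [(1,1)] -> total=1
Click 2 (4,6) count=2: revealed 1 new [(4,6)] -> total=2
Click 3 (5,0) count=0: revealed 15 new [(3,0) (3,1) (3,2) (3,3) (4,0) (4,1) (4,2) (4,3) (5,0) (5,1) (5,2) (5,3) (6,0) (6,1) (6,2)] -> total=17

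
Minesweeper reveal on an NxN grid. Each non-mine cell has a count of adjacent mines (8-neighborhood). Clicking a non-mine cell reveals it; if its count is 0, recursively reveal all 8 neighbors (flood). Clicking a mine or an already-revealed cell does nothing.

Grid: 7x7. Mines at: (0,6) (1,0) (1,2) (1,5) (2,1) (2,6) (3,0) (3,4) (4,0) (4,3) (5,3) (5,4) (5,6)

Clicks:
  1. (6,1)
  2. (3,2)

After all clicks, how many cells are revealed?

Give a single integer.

Answer: 7

Derivation:
Click 1 (6,1) count=0: revealed 6 new [(5,0) (5,1) (5,2) (6,0) (6,1) (6,2)] -> total=6
Click 2 (3,2) count=2: revealed 1 new [(3,2)] -> total=7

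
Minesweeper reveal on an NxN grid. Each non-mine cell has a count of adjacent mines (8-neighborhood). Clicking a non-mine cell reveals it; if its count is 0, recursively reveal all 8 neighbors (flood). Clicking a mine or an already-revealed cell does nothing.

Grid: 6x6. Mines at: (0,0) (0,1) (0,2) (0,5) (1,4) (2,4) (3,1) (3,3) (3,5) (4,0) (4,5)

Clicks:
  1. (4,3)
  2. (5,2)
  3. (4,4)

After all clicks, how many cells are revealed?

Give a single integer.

Click 1 (4,3) count=1: revealed 1 new [(4,3)] -> total=1
Click 2 (5,2) count=0: revealed 7 new [(4,1) (4,2) (4,4) (5,1) (5,2) (5,3) (5,4)] -> total=8
Click 3 (4,4) count=3: revealed 0 new [(none)] -> total=8

Answer: 8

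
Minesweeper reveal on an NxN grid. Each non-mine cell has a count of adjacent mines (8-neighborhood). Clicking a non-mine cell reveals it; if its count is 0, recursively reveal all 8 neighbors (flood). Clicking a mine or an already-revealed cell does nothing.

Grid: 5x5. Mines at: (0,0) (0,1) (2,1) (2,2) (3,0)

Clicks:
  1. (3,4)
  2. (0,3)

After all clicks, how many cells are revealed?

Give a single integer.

Answer: 16

Derivation:
Click 1 (3,4) count=0: revealed 16 new [(0,2) (0,3) (0,4) (1,2) (1,3) (1,4) (2,3) (2,4) (3,1) (3,2) (3,3) (3,4) (4,1) (4,2) (4,3) (4,4)] -> total=16
Click 2 (0,3) count=0: revealed 0 new [(none)] -> total=16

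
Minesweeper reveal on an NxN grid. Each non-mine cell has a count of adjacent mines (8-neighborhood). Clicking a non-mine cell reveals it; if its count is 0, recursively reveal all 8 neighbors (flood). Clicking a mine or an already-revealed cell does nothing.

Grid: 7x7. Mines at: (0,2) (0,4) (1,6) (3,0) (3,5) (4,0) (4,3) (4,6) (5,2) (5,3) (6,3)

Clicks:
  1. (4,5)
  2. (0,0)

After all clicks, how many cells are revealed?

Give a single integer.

Click 1 (4,5) count=2: revealed 1 new [(4,5)] -> total=1
Click 2 (0,0) count=0: revealed 6 new [(0,0) (0,1) (1,0) (1,1) (2,0) (2,1)] -> total=7

Answer: 7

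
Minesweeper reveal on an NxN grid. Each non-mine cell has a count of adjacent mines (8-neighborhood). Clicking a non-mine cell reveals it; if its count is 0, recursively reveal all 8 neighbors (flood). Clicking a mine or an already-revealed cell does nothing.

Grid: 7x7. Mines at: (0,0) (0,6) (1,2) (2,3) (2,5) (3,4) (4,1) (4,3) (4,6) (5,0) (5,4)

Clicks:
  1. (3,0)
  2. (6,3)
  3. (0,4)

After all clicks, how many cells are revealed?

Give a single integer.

Click 1 (3,0) count=1: revealed 1 new [(3,0)] -> total=1
Click 2 (6,3) count=1: revealed 1 new [(6,3)] -> total=2
Click 3 (0,4) count=0: revealed 6 new [(0,3) (0,4) (0,5) (1,3) (1,4) (1,5)] -> total=8

Answer: 8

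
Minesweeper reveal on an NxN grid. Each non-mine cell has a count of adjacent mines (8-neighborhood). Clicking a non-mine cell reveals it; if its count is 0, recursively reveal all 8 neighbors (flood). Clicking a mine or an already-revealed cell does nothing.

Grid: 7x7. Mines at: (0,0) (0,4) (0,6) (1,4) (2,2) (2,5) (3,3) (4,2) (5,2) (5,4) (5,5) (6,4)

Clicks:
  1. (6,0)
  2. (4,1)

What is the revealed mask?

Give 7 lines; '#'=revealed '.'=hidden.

Click 1 (6,0) count=0: revealed 12 new [(1,0) (1,1) (2,0) (2,1) (3,0) (3,1) (4,0) (4,1) (5,0) (5,1) (6,0) (6,1)] -> total=12
Click 2 (4,1) count=2: revealed 0 new [(none)] -> total=12

Answer: .......
##.....
##.....
##.....
##.....
##.....
##.....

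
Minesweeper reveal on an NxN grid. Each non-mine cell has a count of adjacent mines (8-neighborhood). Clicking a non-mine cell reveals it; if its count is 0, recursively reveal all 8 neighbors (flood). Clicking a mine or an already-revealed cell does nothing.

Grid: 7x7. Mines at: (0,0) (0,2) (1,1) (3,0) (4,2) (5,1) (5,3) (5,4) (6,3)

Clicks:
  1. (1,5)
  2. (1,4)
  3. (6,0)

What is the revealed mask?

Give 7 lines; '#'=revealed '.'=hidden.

Answer: ...####
..#####
..#####
..#####
...####
.....##
#....##

Derivation:
Click 1 (1,5) count=0: revealed 27 new [(0,3) (0,4) (0,5) (0,6) (1,2) (1,3) (1,4) (1,5) (1,6) (2,2) (2,3) (2,4) (2,5) (2,6) (3,2) (3,3) (3,4) (3,5) (3,6) (4,3) (4,4) (4,5) (4,6) (5,5) (5,6) (6,5) (6,6)] -> total=27
Click 2 (1,4) count=0: revealed 0 new [(none)] -> total=27
Click 3 (6,0) count=1: revealed 1 new [(6,0)] -> total=28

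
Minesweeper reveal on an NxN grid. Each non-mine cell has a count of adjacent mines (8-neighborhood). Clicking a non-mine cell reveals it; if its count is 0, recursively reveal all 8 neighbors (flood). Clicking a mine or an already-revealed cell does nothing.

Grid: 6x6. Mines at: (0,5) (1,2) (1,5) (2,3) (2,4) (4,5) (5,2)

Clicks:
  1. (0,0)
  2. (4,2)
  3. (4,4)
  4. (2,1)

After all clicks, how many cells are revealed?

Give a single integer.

Click 1 (0,0) count=0: revealed 15 new [(0,0) (0,1) (1,0) (1,1) (2,0) (2,1) (2,2) (3,0) (3,1) (3,2) (4,0) (4,1) (4,2) (5,0) (5,1)] -> total=15
Click 2 (4,2) count=1: revealed 0 new [(none)] -> total=15
Click 3 (4,4) count=1: revealed 1 new [(4,4)] -> total=16
Click 4 (2,1) count=1: revealed 0 new [(none)] -> total=16

Answer: 16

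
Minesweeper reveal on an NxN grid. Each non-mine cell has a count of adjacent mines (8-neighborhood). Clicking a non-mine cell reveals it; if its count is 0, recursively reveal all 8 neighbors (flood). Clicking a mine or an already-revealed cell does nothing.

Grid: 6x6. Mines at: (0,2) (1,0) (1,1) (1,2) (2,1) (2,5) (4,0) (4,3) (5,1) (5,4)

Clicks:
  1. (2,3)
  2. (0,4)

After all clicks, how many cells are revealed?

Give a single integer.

Click 1 (2,3) count=1: revealed 1 new [(2,3)] -> total=1
Click 2 (0,4) count=0: revealed 6 new [(0,3) (0,4) (0,5) (1,3) (1,4) (1,5)] -> total=7

Answer: 7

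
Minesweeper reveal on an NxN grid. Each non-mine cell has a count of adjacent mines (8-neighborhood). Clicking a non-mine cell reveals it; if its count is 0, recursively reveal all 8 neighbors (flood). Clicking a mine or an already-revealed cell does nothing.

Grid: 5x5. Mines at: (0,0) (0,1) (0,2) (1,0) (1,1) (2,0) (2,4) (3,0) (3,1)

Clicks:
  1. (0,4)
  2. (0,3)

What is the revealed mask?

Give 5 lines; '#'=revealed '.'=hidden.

Answer: ...##
...##
.....
.....
.....

Derivation:
Click 1 (0,4) count=0: revealed 4 new [(0,3) (0,4) (1,3) (1,4)] -> total=4
Click 2 (0,3) count=1: revealed 0 new [(none)] -> total=4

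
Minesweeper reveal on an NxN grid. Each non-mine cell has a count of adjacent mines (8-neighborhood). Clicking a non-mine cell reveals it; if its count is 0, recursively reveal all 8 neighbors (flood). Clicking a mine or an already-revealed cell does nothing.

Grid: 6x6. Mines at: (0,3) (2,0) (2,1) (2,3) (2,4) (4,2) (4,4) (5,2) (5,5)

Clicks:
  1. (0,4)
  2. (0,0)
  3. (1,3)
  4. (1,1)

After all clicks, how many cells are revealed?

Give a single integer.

Answer: 8

Derivation:
Click 1 (0,4) count=1: revealed 1 new [(0,4)] -> total=1
Click 2 (0,0) count=0: revealed 6 new [(0,0) (0,1) (0,2) (1,0) (1,1) (1,2)] -> total=7
Click 3 (1,3) count=3: revealed 1 new [(1,3)] -> total=8
Click 4 (1,1) count=2: revealed 0 new [(none)] -> total=8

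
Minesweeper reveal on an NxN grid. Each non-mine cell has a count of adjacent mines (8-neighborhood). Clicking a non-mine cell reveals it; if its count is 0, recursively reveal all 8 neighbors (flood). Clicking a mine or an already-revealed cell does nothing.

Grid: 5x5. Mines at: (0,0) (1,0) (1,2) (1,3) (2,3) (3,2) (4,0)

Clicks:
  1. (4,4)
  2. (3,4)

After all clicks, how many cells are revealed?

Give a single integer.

Answer: 4

Derivation:
Click 1 (4,4) count=0: revealed 4 new [(3,3) (3,4) (4,3) (4,4)] -> total=4
Click 2 (3,4) count=1: revealed 0 new [(none)] -> total=4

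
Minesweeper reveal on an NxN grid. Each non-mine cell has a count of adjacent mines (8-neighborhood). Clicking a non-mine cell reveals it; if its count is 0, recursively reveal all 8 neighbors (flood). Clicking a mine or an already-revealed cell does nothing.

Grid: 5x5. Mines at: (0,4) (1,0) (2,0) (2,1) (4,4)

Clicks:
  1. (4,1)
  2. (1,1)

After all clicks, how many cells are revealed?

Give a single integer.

Answer: 9

Derivation:
Click 1 (4,1) count=0: revealed 8 new [(3,0) (3,1) (3,2) (3,3) (4,0) (4,1) (4,2) (4,3)] -> total=8
Click 2 (1,1) count=3: revealed 1 new [(1,1)] -> total=9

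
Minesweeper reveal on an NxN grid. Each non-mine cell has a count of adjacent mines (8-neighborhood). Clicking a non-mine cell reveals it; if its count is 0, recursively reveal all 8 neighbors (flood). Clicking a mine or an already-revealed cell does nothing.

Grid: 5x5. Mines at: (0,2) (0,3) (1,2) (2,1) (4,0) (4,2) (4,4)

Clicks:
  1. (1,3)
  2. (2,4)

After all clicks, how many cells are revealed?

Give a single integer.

Click 1 (1,3) count=3: revealed 1 new [(1,3)] -> total=1
Click 2 (2,4) count=0: revealed 5 new [(1,4) (2,3) (2,4) (3,3) (3,4)] -> total=6

Answer: 6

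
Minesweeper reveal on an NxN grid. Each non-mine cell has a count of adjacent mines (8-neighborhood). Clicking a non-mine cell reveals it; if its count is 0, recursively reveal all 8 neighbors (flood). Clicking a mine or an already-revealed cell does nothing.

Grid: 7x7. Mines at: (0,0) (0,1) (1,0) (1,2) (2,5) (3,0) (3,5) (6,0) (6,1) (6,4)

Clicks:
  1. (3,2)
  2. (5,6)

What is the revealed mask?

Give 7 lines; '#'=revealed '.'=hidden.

Answer: .......
.......
.####..
.####..
.######
.######
.....##

Derivation:
Click 1 (3,2) count=0: revealed 16 new [(2,1) (2,2) (2,3) (2,4) (3,1) (3,2) (3,3) (3,4) (4,1) (4,2) (4,3) (4,4) (5,1) (5,2) (5,3) (5,4)] -> total=16
Click 2 (5,6) count=0: revealed 6 new [(4,5) (4,6) (5,5) (5,6) (6,5) (6,6)] -> total=22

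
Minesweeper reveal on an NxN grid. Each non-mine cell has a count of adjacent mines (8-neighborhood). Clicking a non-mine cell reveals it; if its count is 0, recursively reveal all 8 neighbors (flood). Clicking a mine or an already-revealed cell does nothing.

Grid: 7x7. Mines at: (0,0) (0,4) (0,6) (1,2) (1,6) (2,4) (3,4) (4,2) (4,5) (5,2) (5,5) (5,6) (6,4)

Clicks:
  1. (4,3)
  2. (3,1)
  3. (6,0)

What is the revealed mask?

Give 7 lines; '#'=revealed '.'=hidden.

Click 1 (4,3) count=3: revealed 1 new [(4,3)] -> total=1
Click 2 (3,1) count=1: revealed 1 new [(3,1)] -> total=2
Click 3 (6,0) count=0: revealed 11 new [(1,0) (1,1) (2,0) (2,1) (3,0) (4,0) (4,1) (5,0) (5,1) (6,0) (6,1)] -> total=13

Answer: .......
##.....
##.....
##.....
##.#...
##.....
##.....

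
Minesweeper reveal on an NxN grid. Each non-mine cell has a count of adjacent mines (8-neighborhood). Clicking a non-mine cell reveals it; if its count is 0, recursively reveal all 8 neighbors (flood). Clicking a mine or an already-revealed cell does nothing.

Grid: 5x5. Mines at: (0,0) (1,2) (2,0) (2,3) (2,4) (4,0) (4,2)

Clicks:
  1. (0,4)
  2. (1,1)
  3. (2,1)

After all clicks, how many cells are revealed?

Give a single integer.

Click 1 (0,4) count=0: revealed 4 new [(0,3) (0,4) (1,3) (1,4)] -> total=4
Click 2 (1,1) count=3: revealed 1 new [(1,1)] -> total=5
Click 3 (2,1) count=2: revealed 1 new [(2,1)] -> total=6

Answer: 6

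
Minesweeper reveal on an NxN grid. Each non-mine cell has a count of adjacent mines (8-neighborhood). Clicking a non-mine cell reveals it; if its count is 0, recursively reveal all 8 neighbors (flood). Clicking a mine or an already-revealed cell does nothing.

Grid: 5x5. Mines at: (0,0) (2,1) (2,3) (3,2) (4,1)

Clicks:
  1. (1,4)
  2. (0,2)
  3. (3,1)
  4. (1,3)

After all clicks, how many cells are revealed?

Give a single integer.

Click 1 (1,4) count=1: revealed 1 new [(1,4)] -> total=1
Click 2 (0,2) count=0: revealed 7 new [(0,1) (0,2) (0,3) (0,4) (1,1) (1,2) (1,3)] -> total=8
Click 3 (3,1) count=3: revealed 1 new [(3,1)] -> total=9
Click 4 (1,3) count=1: revealed 0 new [(none)] -> total=9

Answer: 9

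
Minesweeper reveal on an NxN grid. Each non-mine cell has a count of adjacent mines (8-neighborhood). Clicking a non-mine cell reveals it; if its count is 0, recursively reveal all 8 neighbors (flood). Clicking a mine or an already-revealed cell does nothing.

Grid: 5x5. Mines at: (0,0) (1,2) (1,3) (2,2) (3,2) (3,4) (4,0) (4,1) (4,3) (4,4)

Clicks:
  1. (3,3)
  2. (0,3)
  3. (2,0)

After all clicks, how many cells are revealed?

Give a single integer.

Click 1 (3,3) count=5: revealed 1 new [(3,3)] -> total=1
Click 2 (0,3) count=2: revealed 1 new [(0,3)] -> total=2
Click 3 (2,0) count=0: revealed 6 new [(1,0) (1,1) (2,0) (2,1) (3,0) (3,1)] -> total=8

Answer: 8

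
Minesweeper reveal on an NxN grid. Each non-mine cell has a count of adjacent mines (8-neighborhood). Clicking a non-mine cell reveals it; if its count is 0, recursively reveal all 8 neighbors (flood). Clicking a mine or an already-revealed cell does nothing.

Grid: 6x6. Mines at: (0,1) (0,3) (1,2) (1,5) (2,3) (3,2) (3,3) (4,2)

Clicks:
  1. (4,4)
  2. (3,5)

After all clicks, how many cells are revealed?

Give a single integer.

Click 1 (4,4) count=1: revealed 1 new [(4,4)] -> total=1
Click 2 (3,5) count=0: revealed 9 new [(2,4) (2,5) (3,4) (3,5) (4,3) (4,5) (5,3) (5,4) (5,5)] -> total=10

Answer: 10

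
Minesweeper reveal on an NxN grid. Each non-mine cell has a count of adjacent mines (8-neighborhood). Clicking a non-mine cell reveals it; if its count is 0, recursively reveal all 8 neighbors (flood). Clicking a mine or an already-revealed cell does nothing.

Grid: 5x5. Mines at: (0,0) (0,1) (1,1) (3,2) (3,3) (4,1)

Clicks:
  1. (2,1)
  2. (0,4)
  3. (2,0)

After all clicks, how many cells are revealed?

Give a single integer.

Click 1 (2,1) count=2: revealed 1 new [(2,1)] -> total=1
Click 2 (0,4) count=0: revealed 9 new [(0,2) (0,3) (0,4) (1,2) (1,3) (1,4) (2,2) (2,3) (2,4)] -> total=10
Click 3 (2,0) count=1: revealed 1 new [(2,0)] -> total=11

Answer: 11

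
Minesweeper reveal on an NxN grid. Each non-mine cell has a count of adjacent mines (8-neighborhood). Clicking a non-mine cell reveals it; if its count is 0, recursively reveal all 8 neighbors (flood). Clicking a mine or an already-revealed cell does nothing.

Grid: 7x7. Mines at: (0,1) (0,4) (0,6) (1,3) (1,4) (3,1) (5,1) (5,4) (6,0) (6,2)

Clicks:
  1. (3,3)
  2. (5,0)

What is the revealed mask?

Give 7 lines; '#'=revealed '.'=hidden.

Answer: .......
.....##
..#####
..#####
..#####
#....##
.....##

Derivation:
Click 1 (3,3) count=0: revealed 21 new [(1,5) (1,6) (2,2) (2,3) (2,4) (2,5) (2,6) (3,2) (3,3) (3,4) (3,5) (3,6) (4,2) (4,3) (4,4) (4,5) (4,6) (5,5) (5,6) (6,5) (6,6)] -> total=21
Click 2 (5,0) count=2: revealed 1 new [(5,0)] -> total=22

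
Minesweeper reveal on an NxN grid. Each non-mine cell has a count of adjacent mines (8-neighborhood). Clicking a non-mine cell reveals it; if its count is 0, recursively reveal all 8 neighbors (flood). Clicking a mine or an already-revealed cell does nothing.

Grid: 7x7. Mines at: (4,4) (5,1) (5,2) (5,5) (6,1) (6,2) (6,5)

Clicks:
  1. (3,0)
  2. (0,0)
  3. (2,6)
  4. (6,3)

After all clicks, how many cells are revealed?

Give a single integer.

Click 1 (3,0) count=0: revealed 34 new [(0,0) (0,1) (0,2) (0,3) (0,4) (0,5) (0,6) (1,0) (1,1) (1,2) (1,3) (1,4) (1,5) (1,6) (2,0) (2,1) (2,2) (2,3) (2,4) (2,5) (2,6) (3,0) (3,1) (3,2) (3,3) (3,4) (3,5) (3,6) (4,0) (4,1) (4,2) (4,3) (4,5) (4,6)] -> total=34
Click 2 (0,0) count=0: revealed 0 new [(none)] -> total=34
Click 3 (2,6) count=0: revealed 0 new [(none)] -> total=34
Click 4 (6,3) count=2: revealed 1 new [(6,3)] -> total=35

Answer: 35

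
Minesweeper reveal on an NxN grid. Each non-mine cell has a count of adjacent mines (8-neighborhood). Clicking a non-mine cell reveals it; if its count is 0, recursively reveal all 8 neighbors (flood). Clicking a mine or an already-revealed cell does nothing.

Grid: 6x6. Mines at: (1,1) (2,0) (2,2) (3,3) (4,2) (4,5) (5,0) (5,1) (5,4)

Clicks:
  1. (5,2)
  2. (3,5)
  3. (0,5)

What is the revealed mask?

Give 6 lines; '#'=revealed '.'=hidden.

Click 1 (5,2) count=2: revealed 1 new [(5,2)] -> total=1
Click 2 (3,5) count=1: revealed 1 new [(3,5)] -> total=2
Click 3 (0,5) count=0: revealed 12 new [(0,2) (0,3) (0,4) (0,5) (1,2) (1,3) (1,4) (1,5) (2,3) (2,4) (2,5) (3,4)] -> total=14

Answer: ..####
..####
...###
....##
......
..#...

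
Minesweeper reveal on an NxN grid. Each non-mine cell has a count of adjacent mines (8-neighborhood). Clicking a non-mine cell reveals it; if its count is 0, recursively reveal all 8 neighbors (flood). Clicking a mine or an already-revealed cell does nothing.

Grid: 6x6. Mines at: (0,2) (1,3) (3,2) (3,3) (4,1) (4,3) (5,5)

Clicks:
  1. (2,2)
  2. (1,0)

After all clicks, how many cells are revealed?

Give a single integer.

Answer: 9

Derivation:
Click 1 (2,2) count=3: revealed 1 new [(2,2)] -> total=1
Click 2 (1,0) count=0: revealed 8 new [(0,0) (0,1) (1,0) (1,1) (2,0) (2,1) (3,0) (3,1)] -> total=9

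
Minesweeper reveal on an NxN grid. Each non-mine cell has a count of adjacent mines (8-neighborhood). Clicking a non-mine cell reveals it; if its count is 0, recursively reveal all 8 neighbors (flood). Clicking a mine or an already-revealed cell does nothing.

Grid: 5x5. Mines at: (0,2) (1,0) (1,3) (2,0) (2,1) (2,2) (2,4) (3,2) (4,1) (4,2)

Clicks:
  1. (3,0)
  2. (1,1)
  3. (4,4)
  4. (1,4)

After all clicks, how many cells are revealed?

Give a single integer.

Click 1 (3,0) count=3: revealed 1 new [(3,0)] -> total=1
Click 2 (1,1) count=5: revealed 1 new [(1,1)] -> total=2
Click 3 (4,4) count=0: revealed 4 new [(3,3) (3,4) (4,3) (4,4)] -> total=6
Click 4 (1,4) count=2: revealed 1 new [(1,4)] -> total=7

Answer: 7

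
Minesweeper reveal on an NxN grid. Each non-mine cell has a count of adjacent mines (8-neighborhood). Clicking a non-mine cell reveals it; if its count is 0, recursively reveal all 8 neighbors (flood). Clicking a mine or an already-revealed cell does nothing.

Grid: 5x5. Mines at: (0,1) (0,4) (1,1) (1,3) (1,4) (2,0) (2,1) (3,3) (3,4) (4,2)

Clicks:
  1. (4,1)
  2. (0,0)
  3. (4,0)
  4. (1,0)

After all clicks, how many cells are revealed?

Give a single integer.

Answer: 6

Derivation:
Click 1 (4,1) count=1: revealed 1 new [(4,1)] -> total=1
Click 2 (0,0) count=2: revealed 1 new [(0,0)] -> total=2
Click 3 (4,0) count=0: revealed 3 new [(3,0) (3,1) (4,0)] -> total=5
Click 4 (1,0) count=4: revealed 1 new [(1,0)] -> total=6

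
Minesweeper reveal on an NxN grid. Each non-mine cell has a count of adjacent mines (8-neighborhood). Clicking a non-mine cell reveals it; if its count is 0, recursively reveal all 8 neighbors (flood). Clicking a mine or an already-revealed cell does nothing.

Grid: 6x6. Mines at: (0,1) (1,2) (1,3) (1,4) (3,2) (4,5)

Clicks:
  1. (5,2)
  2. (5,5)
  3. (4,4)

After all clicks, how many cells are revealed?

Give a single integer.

Answer: 17

Derivation:
Click 1 (5,2) count=0: revealed 16 new [(1,0) (1,1) (2,0) (2,1) (3,0) (3,1) (4,0) (4,1) (4,2) (4,3) (4,4) (5,0) (5,1) (5,2) (5,3) (5,4)] -> total=16
Click 2 (5,5) count=1: revealed 1 new [(5,5)] -> total=17
Click 3 (4,4) count=1: revealed 0 new [(none)] -> total=17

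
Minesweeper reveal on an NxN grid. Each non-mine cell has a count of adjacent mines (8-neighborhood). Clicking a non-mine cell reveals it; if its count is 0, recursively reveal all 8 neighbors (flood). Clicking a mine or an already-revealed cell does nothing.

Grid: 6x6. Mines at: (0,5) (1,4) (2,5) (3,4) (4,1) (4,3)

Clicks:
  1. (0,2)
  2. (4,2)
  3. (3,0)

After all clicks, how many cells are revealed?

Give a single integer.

Answer: 17

Derivation:
Click 1 (0,2) count=0: revealed 16 new [(0,0) (0,1) (0,2) (0,3) (1,0) (1,1) (1,2) (1,3) (2,0) (2,1) (2,2) (2,3) (3,0) (3,1) (3,2) (3,3)] -> total=16
Click 2 (4,2) count=2: revealed 1 new [(4,2)] -> total=17
Click 3 (3,0) count=1: revealed 0 new [(none)] -> total=17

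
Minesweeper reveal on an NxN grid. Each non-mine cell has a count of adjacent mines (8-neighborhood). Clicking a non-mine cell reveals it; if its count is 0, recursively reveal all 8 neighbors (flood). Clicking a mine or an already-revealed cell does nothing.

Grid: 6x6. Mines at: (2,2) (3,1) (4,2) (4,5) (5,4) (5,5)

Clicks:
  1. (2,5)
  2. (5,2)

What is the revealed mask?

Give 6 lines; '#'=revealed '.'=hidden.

Answer: ######
######
##.###
...###
......
..#...

Derivation:
Click 1 (2,5) count=0: revealed 20 new [(0,0) (0,1) (0,2) (0,3) (0,4) (0,5) (1,0) (1,1) (1,2) (1,3) (1,4) (1,5) (2,0) (2,1) (2,3) (2,4) (2,5) (3,3) (3,4) (3,5)] -> total=20
Click 2 (5,2) count=1: revealed 1 new [(5,2)] -> total=21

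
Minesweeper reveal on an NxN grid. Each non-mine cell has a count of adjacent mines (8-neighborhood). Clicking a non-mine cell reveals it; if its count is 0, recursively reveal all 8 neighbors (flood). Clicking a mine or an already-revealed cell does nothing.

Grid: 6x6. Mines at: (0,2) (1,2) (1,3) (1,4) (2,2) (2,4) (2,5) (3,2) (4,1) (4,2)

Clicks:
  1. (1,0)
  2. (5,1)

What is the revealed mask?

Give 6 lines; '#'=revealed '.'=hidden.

Click 1 (1,0) count=0: revealed 8 new [(0,0) (0,1) (1,0) (1,1) (2,0) (2,1) (3,0) (3,1)] -> total=8
Click 2 (5,1) count=2: revealed 1 new [(5,1)] -> total=9

Answer: ##....
##....
##....
##....
......
.#....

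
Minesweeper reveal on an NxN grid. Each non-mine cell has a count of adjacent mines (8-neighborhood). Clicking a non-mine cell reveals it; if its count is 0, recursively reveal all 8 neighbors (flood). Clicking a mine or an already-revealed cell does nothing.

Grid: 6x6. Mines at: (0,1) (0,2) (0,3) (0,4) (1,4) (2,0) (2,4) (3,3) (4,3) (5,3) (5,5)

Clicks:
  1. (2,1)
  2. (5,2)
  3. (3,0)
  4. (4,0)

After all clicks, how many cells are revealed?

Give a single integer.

Click 1 (2,1) count=1: revealed 1 new [(2,1)] -> total=1
Click 2 (5,2) count=2: revealed 1 new [(5,2)] -> total=2
Click 3 (3,0) count=1: revealed 1 new [(3,0)] -> total=3
Click 4 (4,0) count=0: revealed 7 new [(3,1) (3,2) (4,0) (4,1) (4,2) (5,0) (5,1)] -> total=10

Answer: 10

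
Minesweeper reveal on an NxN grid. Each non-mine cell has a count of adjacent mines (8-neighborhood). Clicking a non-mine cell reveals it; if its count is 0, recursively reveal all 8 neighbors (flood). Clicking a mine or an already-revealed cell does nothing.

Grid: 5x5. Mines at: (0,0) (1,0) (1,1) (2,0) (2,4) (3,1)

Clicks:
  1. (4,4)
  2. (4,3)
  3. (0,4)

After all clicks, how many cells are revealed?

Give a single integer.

Answer: 12

Derivation:
Click 1 (4,4) count=0: revealed 6 new [(3,2) (3,3) (3,4) (4,2) (4,3) (4,4)] -> total=6
Click 2 (4,3) count=0: revealed 0 new [(none)] -> total=6
Click 3 (0,4) count=0: revealed 6 new [(0,2) (0,3) (0,4) (1,2) (1,3) (1,4)] -> total=12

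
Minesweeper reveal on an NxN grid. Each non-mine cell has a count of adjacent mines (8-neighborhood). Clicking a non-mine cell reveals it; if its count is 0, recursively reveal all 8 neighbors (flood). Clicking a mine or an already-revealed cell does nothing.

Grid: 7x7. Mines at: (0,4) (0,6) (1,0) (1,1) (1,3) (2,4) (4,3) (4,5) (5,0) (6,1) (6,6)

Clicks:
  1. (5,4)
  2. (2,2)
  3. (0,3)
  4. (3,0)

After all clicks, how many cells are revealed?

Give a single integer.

Click 1 (5,4) count=2: revealed 1 new [(5,4)] -> total=1
Click 2 (2,2) count=2: revealed 1 new [(2,2)] -> total=2
Click 3 (0,3) count=2: revealed 1 new [(0,3)] -> total=3
Click 4 (3,0) count=0: revealed 8 new [(2,0) (2,1) (3,0) (3,1) (3,2) (4,0) (4,1) (4,2)] -> total=11

Answer: 11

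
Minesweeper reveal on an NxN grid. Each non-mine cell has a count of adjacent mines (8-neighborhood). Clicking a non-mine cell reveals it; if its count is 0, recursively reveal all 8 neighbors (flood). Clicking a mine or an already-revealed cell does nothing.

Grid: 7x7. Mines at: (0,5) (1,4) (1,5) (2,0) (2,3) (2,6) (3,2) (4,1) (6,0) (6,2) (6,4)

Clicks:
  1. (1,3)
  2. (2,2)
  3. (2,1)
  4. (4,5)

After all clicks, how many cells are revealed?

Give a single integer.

Click 1 (1,3) count=2: revealed 1 new [(1,3)] -> total=1
Click 2 (2,2) count=2: revealed 1 new [(2,2)] -> total=2
Click 3 (2,1) count=2: revealed 1 new [(2,1)] -> total=3
Click 4 (4,5) count=0: revealed 14 new [(3,3) (3,4) (3,5) (3,6) (4,3) (4,4) (4,5) (4,6) (5,3) (5,4) (5,5) (5,6) (6,5) (6,6)] -> total=17

Answer: 17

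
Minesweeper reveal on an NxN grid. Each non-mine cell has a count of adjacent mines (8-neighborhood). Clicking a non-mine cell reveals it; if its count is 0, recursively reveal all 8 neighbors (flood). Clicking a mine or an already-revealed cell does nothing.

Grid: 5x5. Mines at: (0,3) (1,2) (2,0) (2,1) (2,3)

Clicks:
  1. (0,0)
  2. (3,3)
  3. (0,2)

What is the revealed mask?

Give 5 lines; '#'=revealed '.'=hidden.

Click 1 (0,0) count=0: revealed 4 new [(0,0) (0,1) (1,0) (1,1)] -> total=4
Click 2 (3,3) count=1: revealed 1 new [(3,3)] -> total=5
Click 3 (0,2) count=2: revealed 1 new [(0,2)] -> total=6

Answer: ###..
##...
.....
...#.
.....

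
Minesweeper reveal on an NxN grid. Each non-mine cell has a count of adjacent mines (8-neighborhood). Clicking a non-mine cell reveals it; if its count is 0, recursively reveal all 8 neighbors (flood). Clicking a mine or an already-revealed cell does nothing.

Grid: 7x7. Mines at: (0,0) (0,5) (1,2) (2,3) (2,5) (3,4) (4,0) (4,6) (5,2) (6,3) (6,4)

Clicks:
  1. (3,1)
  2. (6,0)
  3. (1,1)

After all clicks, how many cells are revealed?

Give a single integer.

Answer: 6

Derivation:
Click 1 (3,1) count=1: revealed 1 new [(3,1)] -> total=1
Click 2 (6,0) count=0: revealed 4 new [(5,0) (5,1) (6,0) (6,1)] -> total=5
Click 3 (1,1) count=2: revealed 1 new [(1,1)] -> total=6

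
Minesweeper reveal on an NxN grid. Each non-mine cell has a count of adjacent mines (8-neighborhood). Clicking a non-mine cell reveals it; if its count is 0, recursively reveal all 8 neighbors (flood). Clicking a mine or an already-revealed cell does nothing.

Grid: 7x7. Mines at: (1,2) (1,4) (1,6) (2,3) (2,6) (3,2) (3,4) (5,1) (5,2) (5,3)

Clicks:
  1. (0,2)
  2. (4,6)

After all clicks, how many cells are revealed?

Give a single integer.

Answer: 12

Derivation:
Click 1 (0,2) count=1: revealed 1 new [(0,2)] -> total=1
Click 2 (4,6) count=0: revealed 11 new [(3,5) (3,6) (4,4) (4,5) (4,6) (5,4) (5,5) (5,6) (6,4) (6,5) (6,6)] -> total=12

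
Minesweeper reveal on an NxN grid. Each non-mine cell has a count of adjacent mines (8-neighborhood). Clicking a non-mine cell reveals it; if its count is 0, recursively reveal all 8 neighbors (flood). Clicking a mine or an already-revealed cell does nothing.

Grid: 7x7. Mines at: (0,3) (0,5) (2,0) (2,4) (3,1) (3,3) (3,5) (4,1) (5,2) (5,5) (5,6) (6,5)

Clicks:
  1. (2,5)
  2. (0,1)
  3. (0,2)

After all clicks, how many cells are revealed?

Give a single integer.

Answer: 7

Derivation:
Click 1 (2,5) count=2: revealed 1 new [(2,5)] -> total=1
Click 2 (0,1) count=0: revealed 6 new [(0,0) (0,1) (0,2) (1,0) (1,1) (1,2)] -> total=7
Click 3 (0,2) count=1: revealed 0 new [(none)] -> total=7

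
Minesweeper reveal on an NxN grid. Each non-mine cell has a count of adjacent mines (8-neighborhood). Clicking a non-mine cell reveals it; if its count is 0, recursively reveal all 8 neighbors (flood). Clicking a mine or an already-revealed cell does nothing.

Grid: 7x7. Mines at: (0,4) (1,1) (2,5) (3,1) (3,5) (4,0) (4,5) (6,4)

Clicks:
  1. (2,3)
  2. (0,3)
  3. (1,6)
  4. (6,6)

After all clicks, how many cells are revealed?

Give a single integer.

Answer: 28

Derivation:
Click 1 (2,3) count=0: revealed 22 new [(1,2) (1,3) (1,4) (2,2) (2,3) (2,4) (3,2) (3,3) (3,4) (4,1) (4,2) (4,3) (4,4) (5,0) (5,1) (5,2) (5,3) (5,4) (6,0) (6,1) (6,2) (6,3)] -> total=22
Click 2 (0,3) count=1: revealed 1 new [(0,3)] -> total=23
Click 3 (1,6) count=1: revealed 1 new [(1,6)] -> total=24
Click 4 (6,6) count=0: revealed 4 new [(5,5) (5,6) (6,5) (6,6)] -> total=28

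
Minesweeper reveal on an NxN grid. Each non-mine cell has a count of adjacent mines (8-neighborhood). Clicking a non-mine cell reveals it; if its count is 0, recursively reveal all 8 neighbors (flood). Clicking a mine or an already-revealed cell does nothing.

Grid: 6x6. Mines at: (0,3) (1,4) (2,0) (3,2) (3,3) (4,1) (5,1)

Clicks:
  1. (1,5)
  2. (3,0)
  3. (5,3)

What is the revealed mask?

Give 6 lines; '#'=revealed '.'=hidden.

Click 1 (1,5) count=1: revealed 1 new [(1,5)] -> total=1
Click 2 (3,0) count=2: revealed 1 new [(3,0)] -> total=2
Click 3 (5,3) count=0: revealed 12 new [(2,4) (2,5) (3,4) (3,5) (4,2) (4,3) (4,4) (4,5) (5,2) (5,3) (5,4) (5,5)] -> total=14

Answer: ......
.....#
....##
#...##
..####
..####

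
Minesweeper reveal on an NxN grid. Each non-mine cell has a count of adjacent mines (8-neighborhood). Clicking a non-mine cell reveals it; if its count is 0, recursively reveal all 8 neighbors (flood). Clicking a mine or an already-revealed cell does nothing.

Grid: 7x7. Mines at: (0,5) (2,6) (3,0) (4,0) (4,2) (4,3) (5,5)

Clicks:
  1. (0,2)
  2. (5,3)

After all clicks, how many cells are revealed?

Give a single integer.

Click 1 (0,2) count=0: revealed 22 new [(0,0) (0,1) (0,2) (0,3) (0,4) (1,0) (1,1) (1,2) (1,3) (1,4) (1,5) (2,0) (2,1) (2,2) (2,3) (2,4) (2,5) (3,1) (3,2) (3,3) (3,4) (3,5)] -> total=22
Click 2 (5,3) count=2: revealed 1 new [(5,3)] -> total=23

Answer: 23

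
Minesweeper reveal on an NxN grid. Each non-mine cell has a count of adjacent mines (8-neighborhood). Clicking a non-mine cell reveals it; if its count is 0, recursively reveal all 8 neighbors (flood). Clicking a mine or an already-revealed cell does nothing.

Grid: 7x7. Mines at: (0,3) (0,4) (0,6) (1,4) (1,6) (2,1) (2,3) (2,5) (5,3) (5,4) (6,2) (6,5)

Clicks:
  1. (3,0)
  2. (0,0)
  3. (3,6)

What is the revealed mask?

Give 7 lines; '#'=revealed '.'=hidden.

Click 1 (3,0) count=1: revealed 1 new [(3,0)] -> total=1
Click 2 (0,0) count=0: revealed 6 new [(0,0) (0,1) (0,2) (1,0) (1,1) (1,2)] -> total=7
Click 3 (3,6) count=1: revealed 1 new [(3,6)] -> total=8

Answer: ###....
###....
.......
#.....#
.......
.......
.......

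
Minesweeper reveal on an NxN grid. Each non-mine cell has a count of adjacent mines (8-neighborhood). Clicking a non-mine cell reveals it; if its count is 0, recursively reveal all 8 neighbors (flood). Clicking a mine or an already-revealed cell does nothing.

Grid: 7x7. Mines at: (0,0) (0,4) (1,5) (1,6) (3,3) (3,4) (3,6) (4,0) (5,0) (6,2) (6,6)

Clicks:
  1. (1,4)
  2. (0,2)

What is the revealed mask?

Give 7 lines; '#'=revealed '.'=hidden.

Click 1 (1,4) count=2: revealed 1 new [(1,4)] -> total=1
Click 2 (0,2) count=0: revealed 14 new [(0,1) (0,2) (0,3) (1,0) (1,1) (1,2) (1,3) (2,0) (2,1) (2,2) (2,3) (3,0) (3,1) (3,2)] -> total=15

Answer: .###...
#####..
####...
###....
.......
.......
.......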